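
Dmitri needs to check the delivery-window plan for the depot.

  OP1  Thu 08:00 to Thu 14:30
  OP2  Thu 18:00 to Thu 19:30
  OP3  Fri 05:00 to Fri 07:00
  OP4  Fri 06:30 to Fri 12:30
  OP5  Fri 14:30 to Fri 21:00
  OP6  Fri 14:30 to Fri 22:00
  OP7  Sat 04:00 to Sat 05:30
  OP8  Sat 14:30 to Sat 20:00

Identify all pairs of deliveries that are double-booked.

OP3 & OP4, OP5 & OP6

Sorted by start: OP1, OP2, OP3, OP4, OP5, OP6, OP7, OP8.
OP2 starts after OP1 ends; OP1 is clear from here.
OP3 starts after OP2 ends; OP2 is clear from here.
OP4 starts before OP3 ends → OP3 and OP4 overlap.
OP5 starts after OP3 ends; OP3 is clear from here.
OP5 starts after OP4 ends; OP4 is clear from here.
OP6 starts before OP5 ends → OP5 and OP6 overlap.
OP7 starts after OP5 ends; OP5 is clear from here.
OP7 starts after OP6 ends; OP6 is clear from here.
OP8 starts after OP7 ends.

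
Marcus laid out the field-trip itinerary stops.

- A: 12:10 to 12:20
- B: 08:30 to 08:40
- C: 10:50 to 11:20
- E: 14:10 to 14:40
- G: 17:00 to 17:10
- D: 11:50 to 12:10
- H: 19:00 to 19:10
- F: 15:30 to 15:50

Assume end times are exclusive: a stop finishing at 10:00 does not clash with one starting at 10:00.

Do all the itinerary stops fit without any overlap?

Sorted by start: B, C, D, A, E, F, G, H.
C starts after B ends, so B has no further overlaps.
D starts after C ends, so C has no further overlaps.
A starts exactly when D ends (back-to-back, no overlap), so D has no further overlaps.
E starts after A ends, so A has no further overlaps.
F starts after E ends, so E has no further overlaps.
G starts after F ends, so F has no further overlaps.
H starts after G ends.
Every pair is clear; the schedule has no overlaps.

Yes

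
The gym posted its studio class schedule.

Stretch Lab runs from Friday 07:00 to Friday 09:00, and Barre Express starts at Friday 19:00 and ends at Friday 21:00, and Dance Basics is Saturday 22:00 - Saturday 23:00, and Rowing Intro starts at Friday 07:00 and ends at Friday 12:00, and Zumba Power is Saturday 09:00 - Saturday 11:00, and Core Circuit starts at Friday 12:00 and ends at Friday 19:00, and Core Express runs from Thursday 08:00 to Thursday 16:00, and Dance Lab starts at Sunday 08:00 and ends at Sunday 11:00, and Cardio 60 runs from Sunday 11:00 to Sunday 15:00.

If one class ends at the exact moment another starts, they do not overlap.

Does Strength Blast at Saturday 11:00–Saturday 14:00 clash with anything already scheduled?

No — it doesn't clash with anything

Core Express: ends Thursday 16:00 at or before Strength Blast starts Saturday 11:00 → clear.
Rowing Intro: ends Friday 12:00 at or before Strength Blast starts Saturday 11:00 → clear.
Stretch Lab: ends Friday 09:00 at or before Strength Blast starts Saturday 11:00 → clear.
Core Circuit: ends Friday 19:00 at or before Strength Blast starts Saturday 11:00 → clear.
Barre Express: ends Friday 21:00 at or before Strength Blast starts Saturday 11:00 → clear.
Zumba Power: ends Saturday 11:00 at or before Strength Blast starts Saturday 11:00 → clear.
Dance Basics: starts Saturday 22:00 at or after Strength Blast ends Saturday 14:00 → clear.
Dance Lab: starts Sunday 08:00 at or after Strength Blast ends Saturday 14:00 → clear.
Cardio 60: starts Sunday 11:00 at or after Strength Blast ends Saturday 14:00 → clear.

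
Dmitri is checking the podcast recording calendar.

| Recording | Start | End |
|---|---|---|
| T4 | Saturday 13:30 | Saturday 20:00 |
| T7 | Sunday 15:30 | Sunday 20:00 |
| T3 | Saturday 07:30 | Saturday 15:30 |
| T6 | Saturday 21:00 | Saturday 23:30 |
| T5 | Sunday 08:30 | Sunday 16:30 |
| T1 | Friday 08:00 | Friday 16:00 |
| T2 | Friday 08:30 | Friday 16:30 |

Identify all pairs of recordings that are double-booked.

Sorted by start: T1, T2, T3, T4, T6, T5, T7.
T2 starts before T1 ends → T1 and T2 overlap.
T3 starts after T1 ends; T1 is clear from here.
T3 starts after T2 ends; T2 is clear from here.
T4 starts before T3 ends → T3 and T4 overlap.
T6 starts after T3 ends; T3 is clear from here.
T6 starts after T4 ends; T4 is clear from here.
T5 starts after T6 ends; T6 is clear from here.
T7 starts before T5 ends → T5 and T7 overlap.

T1 & T2, T3 & T4, T5 & T7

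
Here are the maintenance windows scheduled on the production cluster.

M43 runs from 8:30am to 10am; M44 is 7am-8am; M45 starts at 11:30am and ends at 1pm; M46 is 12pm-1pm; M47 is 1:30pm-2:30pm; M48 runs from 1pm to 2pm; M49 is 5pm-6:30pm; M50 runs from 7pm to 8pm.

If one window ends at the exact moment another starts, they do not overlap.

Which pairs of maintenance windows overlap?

M45 & M46, M47 & M48

Sorted by start: M44, M43, M45, M46, M48, M47, M49, M50.
M43 starts after M44 ends, so M44 has no further overlaps.
M45 starts after M43 ends, so M43 has no further overlaps.
M46 starts before M45 ends → M45 and M46 overlap.
M48 starts exactly when M45 ends (back-to-back, no overlap), so M45 has no further overlaps.
M48 starts exactly when M46 ends (back-to-back, no overlap), so M46 has no further overlaps.
M47 starts before M48 ends → M48 and M47 overlap.
M49 starts after M48 ends, so M48 has no further overlaps.
M49 starts after M47 ends, so M47 has no further overlaps.
M50 starts after M49 ends.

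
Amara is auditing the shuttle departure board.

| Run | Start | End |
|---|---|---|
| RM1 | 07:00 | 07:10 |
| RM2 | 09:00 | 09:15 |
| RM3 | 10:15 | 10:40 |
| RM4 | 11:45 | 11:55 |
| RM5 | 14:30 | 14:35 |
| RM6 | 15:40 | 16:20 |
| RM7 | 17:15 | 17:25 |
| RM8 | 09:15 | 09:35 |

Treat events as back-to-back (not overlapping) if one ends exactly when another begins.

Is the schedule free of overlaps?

Yes

Two intervals overlap when each starts before the other ends.
Sorted by start: RM1, RM2, RM8, RM3, RM4, RM5, RM6, RM7.
RM2 starts after RM1 ends; RM1 is clear from here.
RM8 starts exactly when RM2 ends (back-to-back, no overlap); RM2 is clear from here.
RM3 starts after RM8 ends; RM8 is clear from here.
RM4 starts after RM3 ends; RM3 is clear from here.
RM5 starts after RM4 ends; RM4 is clear from here.
RM6 starts after RM5 ends; RM5 is clear from here.
RM7 starts after RM6 ends.
Every pair is clear; the schedule has no overlaps.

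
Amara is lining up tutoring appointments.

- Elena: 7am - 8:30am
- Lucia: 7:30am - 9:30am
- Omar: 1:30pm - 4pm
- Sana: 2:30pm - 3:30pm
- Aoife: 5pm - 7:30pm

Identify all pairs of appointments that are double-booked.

Elena & Lucia, Omar & Sana

Sorted by start: Elena, Lucia, Omar, Sana, Aoife.
Lucia starts before Elena ends → Elena and Lucia overlap.
Omar starts after Elena ends, so nothing later overlaps Elena either.
Omar starts after Lucia ends, so nothing later overlaps Lucia either.
Sana starts before Omar ends → Omar and Sana overlap.
Aoife starts after Omar ends.
Aoife starts after Sana ends.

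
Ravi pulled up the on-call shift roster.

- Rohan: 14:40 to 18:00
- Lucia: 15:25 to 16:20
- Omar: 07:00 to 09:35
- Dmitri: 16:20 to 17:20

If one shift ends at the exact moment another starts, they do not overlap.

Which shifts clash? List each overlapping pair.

Dmitri & Rohan, Lucia & Rohan

Sorted by start: Omar, Rohan, Lucia, Dmitri.
Rohan starts after Omar ends — done with Omar.
Lucia starts before Rohan ends → Rohan and Lucia overlap.
Dmitri starts before Rohan ends → Rohan and Dmitri overlap.
Dmitri starts exactly when Lucia ends (back-to-back, no overlap).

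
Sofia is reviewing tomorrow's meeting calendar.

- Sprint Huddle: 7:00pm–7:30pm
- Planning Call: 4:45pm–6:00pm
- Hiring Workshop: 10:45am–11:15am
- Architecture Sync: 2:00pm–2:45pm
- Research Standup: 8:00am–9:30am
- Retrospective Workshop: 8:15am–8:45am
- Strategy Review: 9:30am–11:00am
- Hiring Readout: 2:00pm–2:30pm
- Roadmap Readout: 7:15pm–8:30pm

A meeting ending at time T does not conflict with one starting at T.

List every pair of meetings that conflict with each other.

Architecture Sync & Hiring Readout, Hiring Workshop & Strategy Review, Research Standup & Retrospective Workshop, Roadmap Readout & Sprint Huddle

Sorted by start: Research Standup, Retrospective Workshop, Strategy Review, Hiring Workshop, Architecture Sync, Hiring Readout, Planning Call, Sprint Huddle, Roadmap Readout.
Retrospective Workshop starts before Research Standup ends → Research Standup and Retrospective Workshop overlap.
Strategy Review starts exactly when Research Standup ends (back-to-back, no overlap), so nothing later overlaps Research Standup either.
Strategy Review starts after Retrospective Workshop ends, so nothing later overlaps Retrospective Workshop either.
Hiring Workshop starts before Strategy Review ends → Strategy Review and Hiring Workshop overlap.
Architecture Sync starts after Strategy Review ends, so nothing later overlaps Strategy Review either.
Architecture Sync starts after Hiring Workshop ends, so nothing later overlaps Hiring Workshop either.
Hiring Readout starts before Architecture Sync ends → Architecture Sync and Hiring Readout overlap.
Planning Call starts after Architecture Sync ends, so nothing later overlaps Architecture Sync either.
Planning Call starts after Hiring Readout ends, so nothing later overlaps Hiring Readout either.
Sprint Huddle starts after Planning Call ends, so nothing later overlaps Planning Call either.
Roadmap Readout starts before Sprint Huddle ends → Sprint Huddle and Roadmap Readout overlap.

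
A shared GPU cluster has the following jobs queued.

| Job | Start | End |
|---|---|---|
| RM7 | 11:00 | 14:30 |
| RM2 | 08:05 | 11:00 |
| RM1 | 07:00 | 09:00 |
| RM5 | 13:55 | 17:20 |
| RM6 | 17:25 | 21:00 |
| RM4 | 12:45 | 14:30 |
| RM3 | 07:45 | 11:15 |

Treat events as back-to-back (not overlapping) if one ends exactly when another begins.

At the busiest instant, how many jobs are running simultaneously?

3

Sweep the timeline, counting +1 at each start and −1 at each end (ends before starts at a tie):
07:00 start RM1 → 1
07:45 start RM3 → 2
08:05 start RM2 → 3
09:00 end RM1 → 2
11:00 end RM2 → 1
11:00 start RM7 → 2
11:15 end RM3 → 1
12:45 start RM4 → 2
13:55 start RM5 → 3
14:30 end RM4 → 2
14:30 end RM7 → 1
17:20 end RM5 → 0
17:25 start RM6 → 1
21:00 end RM6 → 0
Peak is 3, at 08:05 (RM1, RM2, RM3).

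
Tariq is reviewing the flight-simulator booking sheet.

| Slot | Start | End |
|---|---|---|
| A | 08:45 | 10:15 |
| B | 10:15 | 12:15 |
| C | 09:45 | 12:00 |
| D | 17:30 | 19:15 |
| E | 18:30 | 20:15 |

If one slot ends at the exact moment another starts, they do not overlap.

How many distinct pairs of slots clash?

Two intervals overlap when each starts before the other ends.
Sorted by start: A, C, B, D, E.
C starts before A ends → A and C overlap.
B starts exactly when A ends (back-to-back, no overlap), so nothing later overlaps A either.
B starts before C ends → C and B overlap.
D starts after C ends, so nothing later overlaps C either.
D starts after B ends, so nothing later overlaps B either.
E starts before D ends → D and E overlap.
Overlapping pairs: A & C, B & C, D & E — 3 in total.

3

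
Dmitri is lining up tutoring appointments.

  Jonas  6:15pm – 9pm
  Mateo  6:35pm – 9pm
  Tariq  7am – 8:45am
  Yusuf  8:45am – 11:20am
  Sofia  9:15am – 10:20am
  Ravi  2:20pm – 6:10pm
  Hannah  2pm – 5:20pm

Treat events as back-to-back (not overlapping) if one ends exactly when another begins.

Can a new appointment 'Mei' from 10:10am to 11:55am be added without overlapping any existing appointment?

No — it overlaps Sofia, Yusuf

Tariq: ends 8:45am at or before Mei starts 10:10am → clear.
Yusuf: starts 8:45am before Mei ends 11:55am, and ends 11:20am after Mei starts 10:10am → overlap.
Sofia: starts 9:15am before Mei ends 11:55am, and ends 10:20am after Mei starts 10:10am → overlap.
Hannah: starts 2pm at or after Mei ends 11:55am → clear.
Ravi: starts 2:20pm at or after Mei ends 11:55am → clear.
Jonas: starts 6:15pm at or after Mei ends 11:55am → clear.
Mateo: starts 6:35pm at or after Mei ends 11:55am → clear.
Mei overlaps Sofia, Yusuf.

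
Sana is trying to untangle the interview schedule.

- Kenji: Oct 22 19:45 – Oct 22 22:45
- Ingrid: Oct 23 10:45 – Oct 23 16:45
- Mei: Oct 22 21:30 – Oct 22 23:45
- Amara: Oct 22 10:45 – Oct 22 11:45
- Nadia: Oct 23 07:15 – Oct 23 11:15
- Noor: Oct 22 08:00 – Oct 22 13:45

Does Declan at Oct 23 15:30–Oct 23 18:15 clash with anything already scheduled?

Yes — it overlaps Ingrid

Noor: ends Oct 22 13:45 at or before Declan starts Oct 23 15:30 → clear.
Amara: ends Oct 22 11:45 at or before Declan starts Oct 23 15:30 → clear.
Kenji: ends Oct 22 22:45 at or before Declan starts Oct 23 15:30 → clear.
Mei: ends Oct 22 23:45 at or before Declan starts Oct 23 15:30 → clear.
Nadia: ends Oct 23 11:15 at or before Declan starts Oct 23 15:30 → clear.
Ingrid: starts Oct 23 10:45 before Declan ends Oct 23 18:15, and ends Oct 23 16:45 after Declan starts Oct 23 15:30 → overlap.
Declan overlaps Ingrid.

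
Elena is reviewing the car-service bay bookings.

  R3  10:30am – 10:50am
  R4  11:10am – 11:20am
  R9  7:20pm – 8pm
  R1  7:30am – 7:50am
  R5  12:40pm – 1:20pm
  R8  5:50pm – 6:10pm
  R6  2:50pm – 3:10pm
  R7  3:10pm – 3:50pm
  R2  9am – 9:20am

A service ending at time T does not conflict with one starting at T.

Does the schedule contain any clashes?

Check each pair: they overlap iff neither finishes before the other starts.
Sorted by start: R1, R2, R3, R4, R5, R6, R7, R8, R9.
R2 starts after R1 ends, so nothing later overlaps R1 either.
R3 starts after R2 ends, so nothing later overlaps R2 either.
R4 starts after R3 ends, so nothing later overlaps R3 either.
R5 starts after R4 ends, so nothing later overlaps R4 either.
R6 starts after R5 ends, so nothing later overlaps R5 either.
R7 starts exactly when R6 ends (back-to-back, no overlap), so nothing later overlaps R6 either.
R8 starts after R7 ends, so nothing later overlaps R7 either.
R9 starts after R8 ends.
Every pair is clear; the schedule has no overlaps.

No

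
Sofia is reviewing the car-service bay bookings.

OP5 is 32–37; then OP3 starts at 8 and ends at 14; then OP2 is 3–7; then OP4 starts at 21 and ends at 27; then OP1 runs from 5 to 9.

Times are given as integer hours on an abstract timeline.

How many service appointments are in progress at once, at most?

2

Walk through starts and ends in time order (an end at T is processed before a start at T):
3 start OP2 → 1
5 start OP1 → 2
7 end OP2 → 1
8 start OP3 → 2
9 end OP1 → 1
14 end OP3 → 0
21 start OP4 → 1
27 end OP4 → 0
32 start OP5 → 1
37 end OP5 → 0
Peak is 2, at 5 (OP1, OP2).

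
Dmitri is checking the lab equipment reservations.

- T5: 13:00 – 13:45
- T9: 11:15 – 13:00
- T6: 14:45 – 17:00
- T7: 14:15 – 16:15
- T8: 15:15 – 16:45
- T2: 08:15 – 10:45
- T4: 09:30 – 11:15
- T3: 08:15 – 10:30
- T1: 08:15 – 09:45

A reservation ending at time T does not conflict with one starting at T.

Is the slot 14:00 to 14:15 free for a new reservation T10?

Yes — the slot is free

T1: ends 09:45 at or before T10 starts 14:00 → clear.
T2: ends 10:45 at or before T10 starts 14:00 → clear.
T3: ends 10:30 at or before T10 starts 14:00 → clear.
T4: ends 11:15 at or before T10 starts 14:00 → clear.
T9: ends 13:00 at or before T10 starts 14:00 → clear.
T5: ends 13:45 at or before T10 starts 14:00 → clear.
T7: starts 14:15 at or after T10 ends 14:15 → clear.
T6: starts 14:45 at or after T10 ends 14:15 → clear.
T8: starts 15:15 at or after T10 ends 14:15 → clear.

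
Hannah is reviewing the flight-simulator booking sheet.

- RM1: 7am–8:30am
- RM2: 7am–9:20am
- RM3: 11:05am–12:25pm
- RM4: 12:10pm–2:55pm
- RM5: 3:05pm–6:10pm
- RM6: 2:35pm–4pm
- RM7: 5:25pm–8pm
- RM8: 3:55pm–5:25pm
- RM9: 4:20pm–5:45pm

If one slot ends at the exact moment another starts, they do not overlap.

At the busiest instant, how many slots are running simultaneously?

Sweep the timeline, counting +1 at each start and −1 at each end (ends before starts at a tie):
7am start RM1 → 1
7am start RM2 → 2
8:30am end RM1 → 1
9:20am end RM2 → 0
11:05am start RM3 → 1
12:10pm start RM4 → 2
12:25pm end RM3 → 1
2:35pm start RM6 → 2
2:55pm end RM4 → 1
3:05pm start RM5 → 2
3:55pm start RM8 → 3
4pm end RM6 → 2
4:20pm start RM9 → 3
5:25pm end RM8 → 2
5:25pm start RM7 → 3
5:45pm end RM9 → 2
6:10pm end RM5 → 1
8pm end RM7 → 0
Peak is 3, at 3:55pm (RM5, RM6, RM8).

3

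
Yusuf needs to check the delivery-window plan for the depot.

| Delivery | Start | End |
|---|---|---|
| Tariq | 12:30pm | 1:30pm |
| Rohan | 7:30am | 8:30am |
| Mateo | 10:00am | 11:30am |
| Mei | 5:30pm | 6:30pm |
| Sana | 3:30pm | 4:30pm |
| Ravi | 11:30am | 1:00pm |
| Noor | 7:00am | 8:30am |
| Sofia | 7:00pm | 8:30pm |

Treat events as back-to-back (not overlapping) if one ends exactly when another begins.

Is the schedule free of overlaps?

No

Sorted by start: Noor, Rohan, Mateo, Ravi, Tariq, Sana, Mei, Sofia.
Rohan starts before Noor ends → Noor and Rohan overlap.
That's a conflict, so the schedule is not conflict-free.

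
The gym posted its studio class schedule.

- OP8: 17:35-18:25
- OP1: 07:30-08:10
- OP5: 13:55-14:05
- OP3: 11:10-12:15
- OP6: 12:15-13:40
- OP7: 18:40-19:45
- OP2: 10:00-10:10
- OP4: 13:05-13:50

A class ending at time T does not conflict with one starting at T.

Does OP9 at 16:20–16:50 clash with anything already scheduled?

OP1: ends 08:10 at or before OP9 starts 16:20 → clear.
OP2: ends 10:10 at or before OP9 starts 16:20 → clear.
OP3: ends 12:15 at or before OP9 starts 16:20 → clear.
OP6: ends 13:40 at or before OP9 starts 16:20 → clear.
OP4: ends 13:50 at or before OP9 starts 16:20 → clear.
OP5: ends 14:05 at or before OP9 starts 16:20 → clear.
OP8: starts 17:35 at or after OP9 ends 16:50 → clear.
OP7: starts 18:40 at or after OP9 ends 16:50 → clear.

No — it doesn't clash with anything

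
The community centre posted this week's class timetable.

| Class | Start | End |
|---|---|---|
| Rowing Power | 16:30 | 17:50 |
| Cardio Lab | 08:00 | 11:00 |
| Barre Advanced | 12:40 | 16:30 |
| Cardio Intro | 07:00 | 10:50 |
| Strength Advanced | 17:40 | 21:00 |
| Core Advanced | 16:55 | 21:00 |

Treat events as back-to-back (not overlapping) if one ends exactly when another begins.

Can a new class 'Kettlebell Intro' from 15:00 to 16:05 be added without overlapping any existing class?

Cardio Intro: ends 10:50 at or before Kettlebell Intro starts 15:00 → clear.
Cardio Lab: ends 11:00 at or before Kettlebell Intro starts 15:00 → clear.
Barre Advanced: starts 12:40 before Kettlebell Intro ends 16:05, and ends 16:30 after Kettlebell Intro starts 15:00 → overlap.
Rowing Power: starts 16:30 at or after Kettlebell Intro ends 16:05 → clear.
Core Advanced: starts 16:55 at or after Kettlebell Intro ends 16:05 → clear.
Strength Advanced: starts 17:40 at or after Kettlebell Intro ends 16:05 → clear.
Kettlebell Intro overlaps Barre Advanced.

No — it overlaps Barre Advanced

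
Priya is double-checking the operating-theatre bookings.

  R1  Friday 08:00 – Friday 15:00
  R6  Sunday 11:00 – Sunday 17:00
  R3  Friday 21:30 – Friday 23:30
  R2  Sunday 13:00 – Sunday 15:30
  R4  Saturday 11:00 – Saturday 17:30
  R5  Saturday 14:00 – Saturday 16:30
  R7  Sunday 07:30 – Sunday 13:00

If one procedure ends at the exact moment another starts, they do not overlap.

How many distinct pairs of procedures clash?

Sorted by start: R1, R3, R4, R5, R7, R6, R2.
R3 starts after R1 ends — done with R1.
R4 starts after R3 ends — done with R3.
R5 starts before R4 ends → R4 and R5 overlap.
R7 starts after R4 ends — done with R4.
R7 starts after R5 ends — done with R5.
R6 starts before R7 ends → R7 and R6 overlap.
R2 starts exactly when R7 ends (back-to-back, no overlap).
R2 starts before R6 ends → R6 and R2 overlap.
Overlapping pairs: R2 & R6, R4 & R5, R6 & R7 — 3 in total.

3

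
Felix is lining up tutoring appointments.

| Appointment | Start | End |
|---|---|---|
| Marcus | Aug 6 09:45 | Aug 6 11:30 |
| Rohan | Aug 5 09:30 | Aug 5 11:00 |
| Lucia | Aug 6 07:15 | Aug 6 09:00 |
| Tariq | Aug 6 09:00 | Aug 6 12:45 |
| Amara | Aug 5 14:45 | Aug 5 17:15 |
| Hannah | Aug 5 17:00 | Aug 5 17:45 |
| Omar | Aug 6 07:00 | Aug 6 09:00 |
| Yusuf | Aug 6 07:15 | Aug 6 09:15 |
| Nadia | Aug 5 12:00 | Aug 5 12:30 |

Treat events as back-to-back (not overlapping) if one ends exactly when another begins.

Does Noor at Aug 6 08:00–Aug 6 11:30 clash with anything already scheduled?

Yes — it overlaps Lucia, Marcus, Omar, Tariq, Yusuf

Rohan: ends Aug 5 11:00 at or before Noor starts Aug 6 08:00 → clear.
Nadia: ends Aug 5 12:30 at or before Noor starts Aug 6 08:00 → clear.
Amara: ends Aug 5 17:15 at or before Noor starts Aug 6 08:00 → clear.
Hannah: ends Aug 5 17:45 at or before Noor starts Aug 6 08:00 → clear.
Omar: starts Aug 6 07:00 before Noor ends Aug 6 11:30, and ends Aug 6 09:00 after Noor starts Aug 6 08:00 → overlap.
Lucia: starts Aug 6 07:15 before Noor ends Aug 6 11:30, and ends Aug 6 09:00 after Noor starts Aug 6 08:00 → overlap.
Yusuf: starts Aug 6 07:15 before Noor ends Aug 6 11:30, and ends Aug 6 09:15 after Noor starts Aug 6 08:00 → overlap.
Tariq: starts Aug 6 09:00 before Noor ends Aug 6 11:30, and ends Aug 6 12:45 after Noor starts Aug 6 08:00 → overlap.
Marcus: starts Aug 6 09:45 before Noor ends Aug 6 11:30, and ends Aug 6 11:30 after Noor starts Aug 6 08:00 → overlap.
Noor overlaps Omar, Lucia, Yusuf, Marcus, Tariq.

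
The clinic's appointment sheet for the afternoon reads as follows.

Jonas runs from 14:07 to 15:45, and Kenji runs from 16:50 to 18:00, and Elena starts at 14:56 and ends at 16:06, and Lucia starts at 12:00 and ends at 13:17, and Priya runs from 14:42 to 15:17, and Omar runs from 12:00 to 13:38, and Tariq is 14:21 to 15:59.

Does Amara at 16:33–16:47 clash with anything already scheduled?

Omar: ends 13:38 at or before Amara starts 16:33 → clear.
Lucia: ends 13:17 at or before Amara starts 16:33 → clear.
Jonas: ends 15:45 at or before Amara starts 16:33 → clear.
Tariq: ends 15:59 at or before Amara starts 16:33 → clear.
Priya: ends 15:17 at or before Amara starts 16:33 → clear.
Elena: ends 16:06 at or before Amara starts 16:33 → clear.
Kenji: starts 16:50 at or after Amara ends 16:47 → clear.

No — it doesn't clash with anything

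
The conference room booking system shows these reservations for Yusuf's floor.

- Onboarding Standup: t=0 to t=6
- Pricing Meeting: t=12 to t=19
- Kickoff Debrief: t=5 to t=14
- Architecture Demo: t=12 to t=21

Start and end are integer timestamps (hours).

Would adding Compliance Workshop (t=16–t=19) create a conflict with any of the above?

Onboarding Standup: ends t=6 at or before Compliance Workshop starts t=16 → clear.
Kickoff Debrief: ends t=14 at or before Compliance Workshop starts t=16 → clear.
Pricing Meeting: starts t=12 before Compliance Workshop ends t=19, and ends t=19 after Compliance Workshop starts t=16 → overlap.
Architecture Demo: starts t=12 before Compliance Workshop ends t=19, and ends t=21 after Compliance Workshop starts t=16 → overlap.
Compliance Workshop overlaps Pricing Meeting, Architecture Demo.

Yes — it overlaps Architecture Demo, Pricing Meeting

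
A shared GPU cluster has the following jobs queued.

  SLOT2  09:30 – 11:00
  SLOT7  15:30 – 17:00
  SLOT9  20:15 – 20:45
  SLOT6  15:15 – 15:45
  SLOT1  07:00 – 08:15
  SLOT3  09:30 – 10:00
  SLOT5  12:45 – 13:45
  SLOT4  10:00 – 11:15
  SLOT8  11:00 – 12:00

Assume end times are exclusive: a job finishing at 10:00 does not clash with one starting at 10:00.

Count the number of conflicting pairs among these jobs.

Sorted by start: SLOT1, SLOT2, SLOT3, SLOT4, SLOT8, SLOT5, SLOT6, SLOT7, SLOT9.
SLOT2 starts after SLOT1 ends; SLOT1 is clear from here.
SLOT3 starts before SLOT2 ends → SLOT2 and SLOT3 overlap.
SLOT4 starts before SLOT2 ends → SLOT2 and SLOT4 overlap.
SLOT8 starts exactly when SLOT2 ends (back-to-back, no overlap); SLOT2 is clear from here.
SLOT4 starts exactly when SLOT3 ends (back-to-back, no overlap); SLOT3 is clear from here.
SLOT8 starts before SLOT4 ends → SLOT4 and SLOT8 overlap.
SLOT5 starts after SLOT4 ends; SLOT4 is clear from here.
SLOT5 starts after SLOT8 ends; SLOT8 is clear from here.
SLOT6 starts after SLOT5 ends; SLOT5 is clear from here.
SLOT7 starts before SLOT6 ends → SLOT6 and SLOT7 overlap.
SLOT9 starts after SLOT6 ends.
SLOT9 starts after SLOT7 ends.
Overlapping pairs: SLOT2 & SLOT3, SLOT2 & SLOT4, SLOT4 & SLOT8, SLOT6 & SLOT7 — 4 in total.

4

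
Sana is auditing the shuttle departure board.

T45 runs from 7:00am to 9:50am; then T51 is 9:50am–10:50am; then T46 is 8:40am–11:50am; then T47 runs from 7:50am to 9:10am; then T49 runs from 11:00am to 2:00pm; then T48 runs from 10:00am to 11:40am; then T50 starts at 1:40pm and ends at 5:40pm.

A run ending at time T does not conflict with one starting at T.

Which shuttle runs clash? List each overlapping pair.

Sorted by start: T45, T47, T46, T51, T48, T49, T50.
T47 starts before T45 ends → T45 and T47 overlap.
T46 starts before T45 ends → T45 and T46 overlap.
T51 starts exactly when T45 ends (back-to-back, no overlap), so T45 has no further overlaps.
T46 starts before T47 ends → T47 and T46 overlap.
T51 starts after T47 ends, so T47 has no further overlaps.
T51 starts before T46 ends → T46 and T51 overlap.
T48 starts before T46 ends → T46 and T48 overlap.
T49 starts before T46 ends → T46 and T49 overlap.
T50 starts after T46 ends.
T48 starts before T51 ends → T51 and T48 overlap.
T49 starts after T51 ends, so T51 has no further overlaps.
T49 starts before T48 ends → T48 and T49 overlap.
T50 starts after T48 ends.
T50 starts before T49 ends → T49 and T50 overlap.

T45 & T46, T45 & T47, T46 & T47, T46 & T48, T46 & T49, T46 & T51, T48 & T49, T48 & T51, T49 & T50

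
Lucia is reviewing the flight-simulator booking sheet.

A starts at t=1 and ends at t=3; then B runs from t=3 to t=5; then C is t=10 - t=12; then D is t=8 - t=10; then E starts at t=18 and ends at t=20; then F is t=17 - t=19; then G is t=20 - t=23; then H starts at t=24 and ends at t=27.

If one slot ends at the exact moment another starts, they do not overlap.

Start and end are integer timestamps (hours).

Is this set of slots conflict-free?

Sorted by start: A, B, D, C, F, E, G, H.
B starts exactly when A ends (back-to-back, no overlap), so A has no further overlaps.
D starts after B ends, so B has no further overlaps.
C starts exactly when D ends (back-to-back, no overlap), so D has no further overlaps.
F starts after C ends, so C has no further overlaps.
E starts before F ends → F and E overlap.
That's a conflict, so the schedule is not conflict-free.

No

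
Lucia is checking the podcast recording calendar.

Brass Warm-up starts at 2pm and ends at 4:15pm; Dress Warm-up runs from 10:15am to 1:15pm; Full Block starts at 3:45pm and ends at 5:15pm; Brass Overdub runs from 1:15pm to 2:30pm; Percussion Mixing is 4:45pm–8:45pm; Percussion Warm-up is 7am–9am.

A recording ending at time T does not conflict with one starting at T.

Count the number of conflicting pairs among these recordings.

3

Sorted by start: Percussion Warm-up, Dress Warm-up, Brass Overdub, Brass Warm-up, Full Block, Percussion Mixing.
Dress Warm-up starts after Percussion Warm-up ends; Percussion Warm-up is clear from here.
Brass Overdub starts exactly when Dress Warm-up ends (back-to-back, no overlap); Dress Warm-up is clear from here.
Brass Warm-up starts before Brass Overdub ends → Brass Overdub and Brass Warm-up overlap.
Full Block starts after Brass Overdub ends; Brass Overdub is clear from here.
Full Block starts before Brass Warm-up ends → Brass Warm-up and Full Block overlap.
Percussion Mixing starts after Brass Warm-up ends.
Percussion Mixing starts before Full Block ends → Full Block and Percussion Mixing overlap.
Overlapping pairs: Brass Overdub & Brass Warm-up, Brass Warm-up & Full Block, Full Block & Percussion Mixing — 3 in total.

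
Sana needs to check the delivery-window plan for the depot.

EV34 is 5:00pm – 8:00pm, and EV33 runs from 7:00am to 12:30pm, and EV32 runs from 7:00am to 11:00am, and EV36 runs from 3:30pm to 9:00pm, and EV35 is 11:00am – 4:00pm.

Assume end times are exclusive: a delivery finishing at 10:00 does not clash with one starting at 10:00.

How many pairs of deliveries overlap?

4

Sorted by start: EV32, EV33, EV35, EV36, EV34.
EV33 starts before EV32 ends → EV32 and EV33 overlap.
EV35 starts exactly when EV32 ends (back-to-back, no overlap); EV32 is clear from here.
EV35 starts before EV33 ends → EV33 and EV35 overlap.
EV36 starts after EV33 ends; EV33 is clear from here.
EV36 starts before EV35 ends → EV35 and EV36 overlap.
EV34 starts after EV35 ends.
EV34 starts before EV36 ends → EV36 and EV34 overlap.
Overlapping pairs: EV32 & EV33, EV33 & EV35, EV34 & EV36, EV35 & EV36 — 4 in total.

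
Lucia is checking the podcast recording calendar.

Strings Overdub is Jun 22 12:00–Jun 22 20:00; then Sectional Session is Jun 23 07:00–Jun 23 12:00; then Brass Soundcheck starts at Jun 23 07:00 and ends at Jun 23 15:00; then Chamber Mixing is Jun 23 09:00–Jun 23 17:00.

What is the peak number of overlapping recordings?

3

Walk through starts and ends in time order (an end at T is processed before a start at T):
Jun 22 12:00 start Strings Overdub → 1
Jun 22 20:00 end Strings Overdub → 0
Jun 23 07:00 start Brass Soundcheck → 1
Jun 23 07:00 start Sectional Session → 2
Jun 23 09:00 start Chamber Mixing → 3
Jun 23 12:00 end Sectional Session → 2
Jun 23 15:00 end Brass Soundcheck → 1
Jun 23 17:00 end Chamber Mixing → 0
Peak is 3, at Jun 23 09:00 (Brass Soundcheck, Chamber Mixing, Sectional Session).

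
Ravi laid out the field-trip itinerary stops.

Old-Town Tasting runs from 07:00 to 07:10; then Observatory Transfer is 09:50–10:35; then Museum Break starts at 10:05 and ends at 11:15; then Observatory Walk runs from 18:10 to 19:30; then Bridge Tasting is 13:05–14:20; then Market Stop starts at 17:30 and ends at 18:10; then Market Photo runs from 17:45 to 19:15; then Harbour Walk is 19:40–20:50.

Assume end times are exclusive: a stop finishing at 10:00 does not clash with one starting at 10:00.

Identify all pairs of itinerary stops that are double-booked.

Market Photo & Market Stop, Market Photo & Observatory Walk, Museum Break & Observatory Transfer

Sorted by start: Old-Town Tasting, Observatory Transfer, Museum Break, Bridge Tasting, Market Stop, Market Photo, Observatory Walk, Harbour Walk.
Observatory Transfer starts after Old-Town Tasting ends, so Old-Town Tasting has no further overlaps.
Museum Break starts before Observatory Transfer ends → Observatory Transfer and Museum Break overlap.
Bridge Tasting starts after Observatory Transfer ends, so Observatory Transfer has no further overlaps.
Bridge Tasting starts after Museum Break ends, so Museum Break has no further overlaps.
Market Stop starts after Bridge Tasting ends, so Bridge Tasting has no further overlaps.
Market Photo starts before Market Stop ends → Market Stop and Market Photo overlap.
Observatory Walk starts exactly when Market Stop ends (back-to-back, no overlap), so Market Stop has no further overlaps.
Observatory Walk starts before Market Photo ends → Market Photo and Observatory Walk overlap.
Harbour Walk starts after Market Photo ends.
Harbour Walk starts after Observatory Walk ends.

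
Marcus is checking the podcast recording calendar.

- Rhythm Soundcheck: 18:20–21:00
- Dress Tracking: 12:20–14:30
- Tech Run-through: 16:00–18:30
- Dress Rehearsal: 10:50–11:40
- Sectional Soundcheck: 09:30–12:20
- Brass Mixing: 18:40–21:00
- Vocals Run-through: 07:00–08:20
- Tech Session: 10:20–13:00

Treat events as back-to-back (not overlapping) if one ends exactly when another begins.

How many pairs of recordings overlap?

Two intervals overlap when each starts before the other ends.
Sorted by start: Vocals Run-through, Sectional Soundcheck, Tech Session, Dress Rehearsal, Dress Tracking, Tech Run-through, Rhythm Soundcheck, Brass Mixing.
Sectional Soundcheck starts after Vocals Run-through ends, so Vocals Run-through has no further overlaps.
Tech Session starts before Sectional Soundcheck ends → Sectional Soundcheck and Tech Session overlap.
Dress Rehearsal starts before Sectional Soundcheck ends → Sectional Soundcheck and Dress Rehearsal overlap.
Dress Tracking starts exactly when Sectional Soundcheck ends (back-to-back, no overlap), so Sectional Soundcheck has no further overlaps.
Dress Rehearsal starts before Tech Session ends → Tech Session and Dress Rehearsal overlap.
Dress Tracking starts before Tech Session ends → Tech Session and Dress Tracking overlap.
Tech Run-through starts after Tech Session ends, so Tech Session has no further overlaps.
Dress Tracking starts after Dress Rehearsal ends, so Dress Rehearsal has no further overlaps.
Tech Run-through starts after Dress Tracking ends, so Dress Tracking has no further overlaps.
Rhythm Soundcheck starts before Tech Run-through ends → Tech Run-through and Rhythm Soundcheck overlap.
Brass Mixing starts after Tech Run-through ends.
Brass Mixing starts before Rhythm Soundcheck ends → Rhythm Soundcheck and Brass Mixing overlap.
Overlapping pairs: Brass Mixing & Rhythm Soundcheck, Dress Rehearsal & Sectional Soundcheck, Dress Rehearsal & Tech Session, Dress Tracking & Tech Session, Rhythm Soundcheck & Tech Run-through, Sectional Soundcheck & Tech Session — 6 in total.

6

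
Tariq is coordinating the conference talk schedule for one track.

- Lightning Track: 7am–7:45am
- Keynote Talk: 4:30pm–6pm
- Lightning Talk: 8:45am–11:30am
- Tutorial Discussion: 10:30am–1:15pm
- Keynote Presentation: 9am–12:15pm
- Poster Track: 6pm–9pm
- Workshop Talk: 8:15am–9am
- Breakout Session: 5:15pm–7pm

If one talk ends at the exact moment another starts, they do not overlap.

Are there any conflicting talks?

Sorted by start: Lightning Track, Workshop Talk, Lightning Talk, Keynote Presentation, Tutorial Discussion, Keynote Talk, Breakout Session, Poster Track.
Workshop Talk starts after Lightning Track ends, so nothing later overlaps Lightning Track either.
Lightning Talk starts before Workshop Talk ends → Workshop Talk and Lightning Talk overlap.
That's a conflict, so the schedule is not conflict-free.

Yes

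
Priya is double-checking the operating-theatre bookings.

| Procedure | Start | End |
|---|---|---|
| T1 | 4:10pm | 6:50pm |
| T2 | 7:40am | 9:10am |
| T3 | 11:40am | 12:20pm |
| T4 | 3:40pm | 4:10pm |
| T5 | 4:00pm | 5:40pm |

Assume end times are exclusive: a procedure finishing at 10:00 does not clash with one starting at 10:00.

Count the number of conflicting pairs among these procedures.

Sorted by start: T2, T3, T4, T5, T1.
T3 starts after T2 ends — done with T2.
T4 starts after T3 ends — done with T3.
T5 starts before T4 ends → T4 and T5 overlap.
T1 starts exactly when T4 ends (back-to-back, no overlap).
T1 starts before T5 ends → T5 and T1 overlap.
Overlapping pairs: T1 & T5, T4 & T5 — 2 in total.

2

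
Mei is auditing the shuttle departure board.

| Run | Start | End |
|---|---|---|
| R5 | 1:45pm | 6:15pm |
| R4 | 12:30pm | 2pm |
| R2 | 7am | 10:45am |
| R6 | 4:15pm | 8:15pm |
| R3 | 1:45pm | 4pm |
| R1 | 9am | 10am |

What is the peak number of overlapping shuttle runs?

3

Walk through starts and ends in time order (an end at T is processed before a start at T):
7am start R2 → 1
9am start R1 → 2
10am end R1 → 1
10:45am end R2 → 0
12:30pm start R4 → 1
1:45pm start R3 → 2
1:45pm start R5 → 3
2pm end R4 → 2
4pm end R3 → 1
4:15pm start R6 → 2
6:15pm end R5 → 1
8:15pm end R6 → 0
Peak is 3, at 1:45pm (R3, R4, R5).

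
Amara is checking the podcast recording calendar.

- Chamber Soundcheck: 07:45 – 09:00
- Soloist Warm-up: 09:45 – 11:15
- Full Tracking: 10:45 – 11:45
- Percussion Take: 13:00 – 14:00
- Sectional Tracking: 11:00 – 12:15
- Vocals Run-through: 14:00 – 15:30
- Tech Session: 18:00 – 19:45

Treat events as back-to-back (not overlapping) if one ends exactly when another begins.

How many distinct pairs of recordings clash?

3

Sorted by start: Chamber Soundcheck, Soloist Warm-up, Full Tracking, Sectional Tracking, Percussion Take, Vocals Run-through, Tech Session.
Soloist Warm-up starts after Chamber Soundcheck ends, so nothing later overlaps Chamber Soundcheck either.
Full Tracking starts before Soloist Warm-up ends → Soloist Warm-up and Full Tracking overlap.
Sectional Tracking starts before Soloist Warm-up ends → Soloist Warm-up and Sectional Tracking overlap.
Percussion Take starts after Soloist Warm-up ends, so nothing later overlaps Soloist Warm-up either.
Sectional Tracking starts before Full Tracking ends → Full Tracking and Sectional Tracking overlap.
Percussion Take starts after Full Tracking ends, so nothing later overlaps Full Tracking either.
Percussion Take starts after Sectional Tracking ends, so nothing later overlaps Sectional Tracking either.
Vocals Run-through starts exactly when Percussion Take ends (back-to-back, no overlap), so nothing later overlaps Percussion Take either.
Tech Session starts after Vocals Run-through ends.
Overlapping pairs: Full Tracking & Sectional Tracking, Full Tracking & Soloist Warm-up, Sectional Tracking & Soloist Warm-up — 3 in total.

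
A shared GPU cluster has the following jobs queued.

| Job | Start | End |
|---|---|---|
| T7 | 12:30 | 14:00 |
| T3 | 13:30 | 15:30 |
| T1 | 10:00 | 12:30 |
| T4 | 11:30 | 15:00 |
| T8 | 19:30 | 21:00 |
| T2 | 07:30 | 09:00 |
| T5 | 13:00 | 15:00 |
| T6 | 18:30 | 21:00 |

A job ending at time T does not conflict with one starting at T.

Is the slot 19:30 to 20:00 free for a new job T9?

No — it overlaps T6, T8

T2: ends 09:00 at or before T9 starts 19:30 → clear.
T1: ends 12:30 at or before T9 starts 19:30 → clear.
T4: ends 15:00 at or before T9 starts 19:30 → clear.
T7: ends 14:00 at or before T9 starts 19:30 → clear.
T5: ends 15:00 at or before T9 starts 19:30 → clear.
T3: ends 15:30 at or before T9 starts 19:30 → clear.
T6: starts 18:30 before T9 ends 20:00, and ends 21:00 after T9 starts 19:30 → overlap.
T8: starts 19:30 before T9 ends 20:00, and ends 21:00 after T9 starts 19:30 → overlap.
T9 overlaps T6, T8.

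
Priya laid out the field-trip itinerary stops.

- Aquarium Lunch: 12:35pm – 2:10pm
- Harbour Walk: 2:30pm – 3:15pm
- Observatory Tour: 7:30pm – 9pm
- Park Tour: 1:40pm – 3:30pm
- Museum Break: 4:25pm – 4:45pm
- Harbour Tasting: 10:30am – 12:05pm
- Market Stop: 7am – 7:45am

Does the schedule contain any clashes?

Yes

Sorted by start: Market Stop, Harbour Tasting, Aquarium Lunch, Park Tour, Harbour Walk, Museum Break, Observatory Tour.
Harbour Tasting starts after Market Stop ends, so nothing later overlaps Market Stop either.
Aquarium Lunch starts after Harbour Tasting ends, so nothing later overlaps Harbour Tasting either.
Park Tour starts before Aquarium Lunch ends → Aquarium Lunch and Park Tour overlap.
That's a conflict, so the schedule is not conflict-free.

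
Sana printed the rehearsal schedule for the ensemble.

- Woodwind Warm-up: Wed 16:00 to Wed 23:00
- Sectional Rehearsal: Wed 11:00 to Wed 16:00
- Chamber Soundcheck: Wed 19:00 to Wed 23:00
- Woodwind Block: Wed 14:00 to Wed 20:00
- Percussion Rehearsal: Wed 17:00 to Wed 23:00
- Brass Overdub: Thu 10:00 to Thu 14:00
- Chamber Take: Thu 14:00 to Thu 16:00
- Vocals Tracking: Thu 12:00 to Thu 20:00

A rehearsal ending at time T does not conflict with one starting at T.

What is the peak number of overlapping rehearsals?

4

Sweep the timeline, counting +1 at each start and −1 at each end (ends before starts at a tie):
Wed 11:00 start Sectional Rehearsal → 1
Wed 14:00 start Woodwind Block → 2
Wed 16:00 end Sectional Rehearsal → 1
Wed 16:00 start Woodwind Warm-up → 2
Wed 17:00 start Percussion Rehearsal → 3
Wed 19:00 start Chamber Soundcheck → 4
Wed 20:00 end Woodwind Block → 3
Wed 23:00 end Chamber Soundcheck → 2
Wed 23:00 end Percussion Rehearsal → 1
Wed 23:00 end Woodwind Warm-up → 0
Thu 10:00 start Brass Overdub → 1
Thu 12:00 start Vocals Tracking → 2
Thu 14:00 end Brass Overdub → 1
Thu 14:00 start Chamber Take → 2
Thu 16:00 end Chamber Take → 1
Thu 20:00 end Vocals Tracking → 0
Peak is 4, at Wed 19:00 (Chamber Soundcheck, Percussion Rehearsal, Woodwind Block, Woodwind Warm-up).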